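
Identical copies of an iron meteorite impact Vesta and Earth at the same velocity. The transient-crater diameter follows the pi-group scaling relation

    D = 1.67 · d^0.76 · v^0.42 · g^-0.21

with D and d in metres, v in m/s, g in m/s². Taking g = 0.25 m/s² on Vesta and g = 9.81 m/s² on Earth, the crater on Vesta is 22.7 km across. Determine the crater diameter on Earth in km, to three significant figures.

D ≈ 10.5 km

All impactor-dependent factors cancel in the ratio, leaving D_Earth/D_Vesta = (g_Earth/g_Vesta)^-0.21.
(9.81/0.25)^-0.21 = 39.24^-0.21 = 0.4627
D_Earth = 0.4627 × 22.7 km = 10.5 km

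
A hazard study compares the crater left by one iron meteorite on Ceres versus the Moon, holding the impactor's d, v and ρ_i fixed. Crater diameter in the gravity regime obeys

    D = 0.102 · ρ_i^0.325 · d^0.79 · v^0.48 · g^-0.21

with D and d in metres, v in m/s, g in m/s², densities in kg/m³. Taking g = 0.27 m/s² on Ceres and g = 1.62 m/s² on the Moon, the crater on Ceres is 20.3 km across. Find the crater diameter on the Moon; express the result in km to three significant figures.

All impactor-dependent factors cancel in the ratio, leaving D_Moon/D_Ceres = (g_Moon/g_Ceres)^-0.21.
(1.62/0.27)^-0.21 = 6.000^-0.21 = 0.6864
D_Moon = 0.6864 × 20.3 km = 13.9 km

D ≈ 13.9 km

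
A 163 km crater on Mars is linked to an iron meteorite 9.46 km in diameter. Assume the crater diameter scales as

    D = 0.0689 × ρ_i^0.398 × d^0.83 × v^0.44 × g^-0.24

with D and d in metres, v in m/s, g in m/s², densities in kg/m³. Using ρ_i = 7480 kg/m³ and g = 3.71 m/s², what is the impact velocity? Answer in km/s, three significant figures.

v ≈ 6.21 km/s

Rearranging for v: v = [D / (0.0689 · 7480^0.398 · 9460^0.83 · 3.71^-0.24)]^(1/0.44).
D = 163000 m.
7480^0.398 = 34.82
9460^0.83 = 1995
3.71^-0.24 = 0.7300
Denominator = 0.0689 × 34.82 × 1995 × 0.7300 = 3494
D / 3494 = 163000 / 3494 = 46.65
v = 46.65^(1/0.44) = 46.65^2.2727 = 6206 m/s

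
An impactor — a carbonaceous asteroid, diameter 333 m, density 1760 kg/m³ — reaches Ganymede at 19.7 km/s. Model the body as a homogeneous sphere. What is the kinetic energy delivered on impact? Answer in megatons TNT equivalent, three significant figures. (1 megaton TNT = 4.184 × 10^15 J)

v = 19700 m/s.
Mass m = (π/6) ρ d³ = (π/6) × 1760 × (333)³ = 3.403 × 10^10 kg
E = ½ m v² = 0.5 × 3.403 × 10^10 × (19700)² = 6.603 × 10^18 J
   = 6.603 × 10^18 / 4.184×10^15 = 1578 Mt

E ≈ 1580 Mt TNT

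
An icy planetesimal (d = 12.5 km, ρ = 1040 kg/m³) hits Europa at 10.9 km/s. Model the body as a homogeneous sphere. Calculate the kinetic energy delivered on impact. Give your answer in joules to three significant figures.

d = 12500 m; v = 10900 m/s.
Mass m = (π/6) ρ d³ = (π/6) × 1040 × (12500)³ = 1.064 × 10^15 kg
E = ½ m v² = 0.5 × 1.064 × 10^15 × (10900)² = 6.321 × 10^22 J

E ≈ 6.32 × 10^22 J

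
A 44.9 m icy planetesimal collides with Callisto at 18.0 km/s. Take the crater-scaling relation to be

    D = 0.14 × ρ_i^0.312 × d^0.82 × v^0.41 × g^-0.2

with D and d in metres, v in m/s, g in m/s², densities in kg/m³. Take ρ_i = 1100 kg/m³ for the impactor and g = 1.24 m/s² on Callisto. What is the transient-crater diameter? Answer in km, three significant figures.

In SI units: v = 18000 m/s.
ρ_i^0.312 = 1100^0.312 = 8.890
d^0.82 = 44.9^0.82 = 22.64
v^0.41 = 18000^0.41 = 55.55
g^-0.2 = 1.24^-0.2 = 0.9579
D = 0.14 × 8.890 × 22.64 × 55.55 × 0.9579 = 1499 m
   = 1.499 km

D ≈ 1.50 km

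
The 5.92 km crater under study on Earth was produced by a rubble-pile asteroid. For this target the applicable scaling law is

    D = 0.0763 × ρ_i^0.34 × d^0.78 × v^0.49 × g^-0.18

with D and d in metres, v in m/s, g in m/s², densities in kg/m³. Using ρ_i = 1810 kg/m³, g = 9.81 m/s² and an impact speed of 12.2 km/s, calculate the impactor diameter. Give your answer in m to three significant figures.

Rearranging for d: d = [D / (0.0763 · 1810^0.34 · 12200^0.49 · 9.81^-0.18)]^(1/0.78).
D = 5920 m.
1810^0.34 = 12.81
12200^0.49 = 100.5
9.81^-0.18 = 0.6630
Denominator = 0.0763 × 12.81 × 100.5 × 0.6630 = 65.13
D / 65.13 = 5920 / 65.13 = 90.90
d = 90.90^(1/0.78) = 90.90^1.2821 = 324.4 m

d ≈ 324 m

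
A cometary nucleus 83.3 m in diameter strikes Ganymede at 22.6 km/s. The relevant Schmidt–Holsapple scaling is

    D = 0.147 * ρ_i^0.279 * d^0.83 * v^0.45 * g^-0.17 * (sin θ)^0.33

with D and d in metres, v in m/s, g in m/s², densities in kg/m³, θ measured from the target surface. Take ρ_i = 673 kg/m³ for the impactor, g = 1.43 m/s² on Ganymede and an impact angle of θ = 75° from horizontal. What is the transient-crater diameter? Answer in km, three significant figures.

D ≈ 3.01 km

In SI units: v = 22600 m/s.
ρ_i^0.279 = 673^0.279 = 6.152
d^0.83 = 83.3^0.83 = 39.28
v^0.45 = 22600^0.45 = 91.06
g^-0.17 = 1.43^-0.17 = 0.9410
(sin 75°)^0.33 = 0.9659^0.33 = 0.9886
D = 0.147 × 6.152 × 39.28 × 91.06 × 0.9410 × 0.9886 = 3009 m
   = 3.009 km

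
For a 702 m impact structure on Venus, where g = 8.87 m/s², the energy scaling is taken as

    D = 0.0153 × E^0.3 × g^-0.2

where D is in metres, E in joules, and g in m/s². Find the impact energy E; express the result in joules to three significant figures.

Rearranging: E = [D / (0.0153 · g^-0.2)]^(1/0.3).
g^-0.2 = 8.87^-0.2 = 0.6463
D / (0.0153 × 0.6463) = 702 / (9.888 × 10^-3) = 7.100 × 10^4
E = (7.100 × 10^4)^3.3333 = 1.481 × 10^16 J

E ≈ 1.48 × 10^16 J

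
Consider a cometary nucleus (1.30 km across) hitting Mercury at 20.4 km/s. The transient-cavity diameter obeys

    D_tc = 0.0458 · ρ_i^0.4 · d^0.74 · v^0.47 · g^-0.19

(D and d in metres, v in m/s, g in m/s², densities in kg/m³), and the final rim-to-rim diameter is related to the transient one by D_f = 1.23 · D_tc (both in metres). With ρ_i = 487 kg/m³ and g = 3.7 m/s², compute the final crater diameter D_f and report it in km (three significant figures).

D_f ≈ 11.2 km

In SI: d = 1300 m, v = 20400 m/s.
ρ_i^0.4 = 487^0.4 = 11.89
d^0.74 = 1300^0.74 = 201.5
v^0.47 = 20400^0.47 = 106.1
g^-0.19 = 3.7^-0.19 = 0.7799
D_tc = 0.0458 × 11.89 × 201.5 × 106.1 × 0.7799 = 9080 m
D_f = 1.23 × 9080 = 11168 m
     = 11.17 km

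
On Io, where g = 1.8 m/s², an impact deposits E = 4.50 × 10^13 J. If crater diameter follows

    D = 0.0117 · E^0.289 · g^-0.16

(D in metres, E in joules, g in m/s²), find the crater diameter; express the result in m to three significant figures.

D ≈ 94.0 m

E^0.289 = (4.50 × 10^13)^0.289 = 8.826 × 10^3
g^-0.16 = 1.8^-0.16 = 0.9102
D = 0.0117 × 8.826 × 10^3 × 0.9102 = 93.99 m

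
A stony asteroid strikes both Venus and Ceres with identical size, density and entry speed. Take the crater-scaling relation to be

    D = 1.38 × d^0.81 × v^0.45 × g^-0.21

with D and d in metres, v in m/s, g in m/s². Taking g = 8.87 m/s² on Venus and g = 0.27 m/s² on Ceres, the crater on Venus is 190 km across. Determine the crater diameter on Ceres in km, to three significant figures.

D ≈ 396 km

All impactor-dependent factors cancel in the ratio, leaving D_Ceres/D_Venus = (g_Ceres/g_Venus)^-0.21.
(0.27/8.87)^-0.21 = 0.03044^-0.21 = 2.082
D_Ceres = 2.082 × 190 km = 396 km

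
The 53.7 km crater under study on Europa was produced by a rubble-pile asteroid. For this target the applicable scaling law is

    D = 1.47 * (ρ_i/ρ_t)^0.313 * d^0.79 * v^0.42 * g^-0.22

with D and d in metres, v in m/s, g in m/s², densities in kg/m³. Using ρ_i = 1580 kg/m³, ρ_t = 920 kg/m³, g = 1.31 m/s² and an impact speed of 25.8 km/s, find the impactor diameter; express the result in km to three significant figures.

d ≈ 2.34 km

Rearranging for d: d = [D / (1.47 · (1580/920)^0.313 · 25800^0.42 · 1.31^-0.22)]^(1/0.79).
D = 53700 m.
(1580/920)^0.313 = 1.184
25800^0.42 = 71.27
1.31^-0.22 = 0.9423
Denominator = 1.47 × 1.184 × 71.27 × 0.9423 = 116.9
D / 116.9 = 53700 / 116.9 = 459.4
d = 459.4^(1/0.79) = 459.4^1.2658 = 2343 m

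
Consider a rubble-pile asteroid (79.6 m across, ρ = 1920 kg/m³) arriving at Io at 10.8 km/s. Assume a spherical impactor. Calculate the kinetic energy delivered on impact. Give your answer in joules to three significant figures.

v = 10800 m/s.
Mass m = (π/6) ρ d³ = (π/6) × 1920 × (79.6)³ = 5.070 × 10^8 kg
E = ½ m v² = 0.5 × 5.070 × 10^8 × (10800)² = 2.957 × 10^16 J

E ≈ 2.96 × 10^16 J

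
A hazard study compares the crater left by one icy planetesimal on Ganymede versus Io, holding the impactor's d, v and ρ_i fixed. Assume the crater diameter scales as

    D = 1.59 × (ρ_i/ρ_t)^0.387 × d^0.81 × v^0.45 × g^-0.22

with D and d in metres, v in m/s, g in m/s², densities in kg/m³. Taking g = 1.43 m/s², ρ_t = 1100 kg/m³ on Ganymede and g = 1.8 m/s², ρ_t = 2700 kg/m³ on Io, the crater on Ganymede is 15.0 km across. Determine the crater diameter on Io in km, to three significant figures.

The impactor-only factors (d, v, ρ_i) cancel in the ratio, leaving D_Io/D_Ganymede = (g_Io/g_Ganymede)^-0.22 · (ρ_t,Ganymede/ρ_t,Io)^0.387.
(1.8/1.43)^-0.22 = 1.259^-0.22 = 0.9506
(1100/2700)^0.387 = 0.4074^0.387 = 0.7064
Ratio = 0.9506 × 0.7064 = 0.6715
D_Io = 0.6715 × 15.0 km = 10.1 km

D ≈ 10.1 km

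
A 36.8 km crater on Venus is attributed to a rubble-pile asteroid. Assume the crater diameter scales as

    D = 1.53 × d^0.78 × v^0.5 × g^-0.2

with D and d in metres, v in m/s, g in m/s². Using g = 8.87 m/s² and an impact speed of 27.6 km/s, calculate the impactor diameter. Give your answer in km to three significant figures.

d ≈ 1.03 km

Rearranging for d: d = [D / (1.53 · 27600^0.5 · 8.87^-0.2)]^(1/0.78).
D = 36800 m.
27600^0.5 = 166.1
8.87^-0.2 = 0.6463
Denominator = 1.53 × 166.1 × 0.6463 = 164.2
D / 164.2 = 36800 / 164.2 = 224.1
d = 224.1^(1/0.78) = 224.1^1.2821 = 1032 m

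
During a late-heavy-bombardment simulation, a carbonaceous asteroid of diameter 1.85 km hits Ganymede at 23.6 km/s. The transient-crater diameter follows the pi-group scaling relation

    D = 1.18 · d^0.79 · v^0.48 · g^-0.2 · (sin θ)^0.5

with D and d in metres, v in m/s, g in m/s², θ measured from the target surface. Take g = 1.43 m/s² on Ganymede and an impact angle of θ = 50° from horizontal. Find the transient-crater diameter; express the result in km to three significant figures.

In SI units: d = 1850 m, v = 23600 m/s.
d^0.79 = 1850^0.79 = 381.1
v^0.48 = 23600^0.48 = 125.6
g^-0.2 = 1.43^-0.2 = 0.9310
(sin 50°)^0.5 = 0.7660^0.5 = 0.8752
D = 1.18 × 381.1 × 125.6 × 0.9310 × 0.8752 = 46022 m
   = 46.02 km

D ≈ 46.0 km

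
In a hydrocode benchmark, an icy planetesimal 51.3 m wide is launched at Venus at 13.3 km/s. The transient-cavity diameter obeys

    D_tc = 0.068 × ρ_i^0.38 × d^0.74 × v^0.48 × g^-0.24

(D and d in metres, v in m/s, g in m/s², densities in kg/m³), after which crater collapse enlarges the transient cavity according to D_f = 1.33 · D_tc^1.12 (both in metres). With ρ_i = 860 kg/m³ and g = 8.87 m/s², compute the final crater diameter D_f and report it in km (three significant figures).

D_f ≈ 2.78 km

v = 13300 m/s.
ρ_i^0.38 = 860^0.38 = 13.03
d^0.74 = 51.3^0.74 = 18.43
v^0.48 = 13300^0.48 = 95.38
g^-0.24 = 8.87^-0.24 = 0.5922
D_tc = 0.068 × 13.03 × 18.43 × 95.38 × 0.5922 = 922.4 m
D_f = 1.33 × (922.4)^1.12 = 2783 m
     = 2.783 km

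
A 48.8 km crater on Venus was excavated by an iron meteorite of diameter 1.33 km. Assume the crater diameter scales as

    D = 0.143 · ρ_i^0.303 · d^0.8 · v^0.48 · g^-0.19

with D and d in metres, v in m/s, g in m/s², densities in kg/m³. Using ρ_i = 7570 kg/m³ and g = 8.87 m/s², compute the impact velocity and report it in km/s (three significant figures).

v ≈ 17.7 km/s

Rearranging for v: v = [D / (0.143 · 7570^0.303 · 1330^0.8 · 8.87^-0.19)]^(1/0.48).
D = 48800 m.
7570^0.303 = 14.97
1330^0.8 = 315.6
8.87^-0.19 = 0.6605
Denominator = 0.143 × 14.97 × 315.6 × 0.6605 = 446.2
D / 446.2 = 48800 / 446.2 = 109.4
v = 109.4^(1/0.48) = 109.4^2.0833 = 17696 m/s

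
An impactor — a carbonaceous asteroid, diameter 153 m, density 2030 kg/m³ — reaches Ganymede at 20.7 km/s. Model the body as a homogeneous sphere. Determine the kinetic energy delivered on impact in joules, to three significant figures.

E ≈ 8.16 × 10^17 J

v = 20700 m/s.
Mass m = (π/6) ρ d³ = (π/6) × 2030 × (153)³ = 3.807 × 10^9 kg
E = ½ m v² = 0.5 × 3.807 × 10^9 × (20700)² = 8.156 × 10^17 J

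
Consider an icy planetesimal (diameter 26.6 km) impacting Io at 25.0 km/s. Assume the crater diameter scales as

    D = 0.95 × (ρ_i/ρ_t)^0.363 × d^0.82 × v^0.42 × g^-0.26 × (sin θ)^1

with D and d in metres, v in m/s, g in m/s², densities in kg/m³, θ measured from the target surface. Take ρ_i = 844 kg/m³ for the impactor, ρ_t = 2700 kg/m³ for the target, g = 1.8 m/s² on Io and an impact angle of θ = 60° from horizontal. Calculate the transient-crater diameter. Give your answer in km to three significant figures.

D ≈ 138 km

In SI units: d = 26600 m, v = 25000 m/s.
(ρ_i/ρ_t)^0.363 = (844/2700)^0.363 = 0.6557
d^0.82 = 26600^0.82 = 4250
v^0.42 = 25000^0.42 = 70.33
g^-0.26 = 1.8^-0.26 = 0.8583
(sin 60°)^1 = 0.8660^1 = 0.8660
D = 0.95 × 0.6557 × 4250 × 70.33 × 0.8583 × 0.8660 = 1.384 × 10^5 m
   = 138.4 km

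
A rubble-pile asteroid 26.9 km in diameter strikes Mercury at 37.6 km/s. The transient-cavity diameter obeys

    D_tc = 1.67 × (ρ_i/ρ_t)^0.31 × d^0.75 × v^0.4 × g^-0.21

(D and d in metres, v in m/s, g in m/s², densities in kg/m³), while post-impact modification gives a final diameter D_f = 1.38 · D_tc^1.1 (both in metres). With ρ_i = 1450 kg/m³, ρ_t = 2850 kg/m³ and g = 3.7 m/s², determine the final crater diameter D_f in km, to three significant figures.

D_f ≈ 662 km

In SI: d = 26900 m, v = 37600 m/s.
(ρ_i/ρ_t)^0.31 = (1450/2850)^0.31 = 0.8110
d^0.75 = 26900^0.75 = 2100
v^0.4 = 37600^0.4 = 67.62
g^-0.21 = 3.7^-0.21 = 0.7598
D_tc = 1.67 × 0.8110 × 2100 × 67.62 × 0.7598 = 1.461 × 10^5 m
D_f = 1.38 × (1.461 × 10^5)^1.1 = 6.622 × 10^5 m
     = 662.2 km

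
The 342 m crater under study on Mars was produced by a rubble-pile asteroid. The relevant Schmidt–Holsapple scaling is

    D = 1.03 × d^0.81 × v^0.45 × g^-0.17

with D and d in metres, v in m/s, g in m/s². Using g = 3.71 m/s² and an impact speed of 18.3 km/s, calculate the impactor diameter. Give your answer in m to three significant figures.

Rearranging for d: d = [D / (1.03 · 18300^0.45 · 3.71^-0.17)]^(1/0.81).
18300^0.45 = 82.81
3.71^-0.17 = 0.8002
Denominator = 1.03 × 82.81 × 0.8002 = 68.25
D / 68.25 = 342 / 68.25 = 5.011
d = 5.011^(1/0.81) = 5.011^1.2346 = 7.314 m

d ≈ 7.31 m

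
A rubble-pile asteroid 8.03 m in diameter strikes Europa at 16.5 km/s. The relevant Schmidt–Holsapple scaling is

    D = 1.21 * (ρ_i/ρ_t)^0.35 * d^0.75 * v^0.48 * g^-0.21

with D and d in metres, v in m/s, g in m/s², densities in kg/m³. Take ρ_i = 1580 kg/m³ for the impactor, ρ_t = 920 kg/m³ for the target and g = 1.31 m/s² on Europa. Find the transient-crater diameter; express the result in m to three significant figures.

D ≈ 697 m

In SI units: v = 16500 m/s.
(ρ_i/ρ_t)^0.35 = (1580/920)^0.35 = 1.208
d^0.75 = 8.03^0.75 = 4.770
v^0.48 = 16500^0.48 = 105.8
g^-0.21 = 1.31^-0.21 = 0.9449
D = 1.21 × 1.208 × 4.770 × 105.8 × 0.9449 = 697.0 m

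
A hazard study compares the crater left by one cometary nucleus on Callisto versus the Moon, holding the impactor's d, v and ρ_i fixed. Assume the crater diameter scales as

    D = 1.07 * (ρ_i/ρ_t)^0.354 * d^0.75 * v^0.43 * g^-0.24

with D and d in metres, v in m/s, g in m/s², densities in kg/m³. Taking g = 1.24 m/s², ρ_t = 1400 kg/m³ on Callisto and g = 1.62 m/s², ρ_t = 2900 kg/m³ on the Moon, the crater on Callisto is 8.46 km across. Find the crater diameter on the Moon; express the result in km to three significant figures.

D ≈ 6.13 km

The impactor-only factors (d, v, ρ_i) cancel in the ratio, leaving D_Moon/D_Callisto = (g_Moon/g_Callisto)^-0.24 · (ρ_t,Callisto/ρ_t,Moon)^0.354.
(1.62/1.24)^-0.24 = 1.306^-0.24 = 0.9379
(1400/2900)^0.354 = 0.4828^0.354 = 0.7728
Ratio = 0.9379 × 0.7728 = 0.7248
D_Moon = 0.7248 × 8.46 km = 6.13 km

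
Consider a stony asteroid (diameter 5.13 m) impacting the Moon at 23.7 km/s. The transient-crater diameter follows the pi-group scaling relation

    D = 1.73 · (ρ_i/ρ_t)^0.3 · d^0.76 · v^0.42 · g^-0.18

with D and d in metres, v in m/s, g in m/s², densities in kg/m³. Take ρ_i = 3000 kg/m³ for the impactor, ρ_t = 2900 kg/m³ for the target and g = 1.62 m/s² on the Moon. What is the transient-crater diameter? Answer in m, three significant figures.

In SI units: v = 23700 m/s.
(ρ_i/ρ_t)^0.3 = (3000/2900)^0.3 = 1.010
d^0.76 = 5.13^0.76 = 3.465
v^0.42 = 23700^0.42 = 68.77
g^-0.18 = 1.62^-0.18 = 0.9168
D = 1.73 × 1.010 × 3.465 × 68.77 × 0.9168 = 381.7 m

D ≈ 382 m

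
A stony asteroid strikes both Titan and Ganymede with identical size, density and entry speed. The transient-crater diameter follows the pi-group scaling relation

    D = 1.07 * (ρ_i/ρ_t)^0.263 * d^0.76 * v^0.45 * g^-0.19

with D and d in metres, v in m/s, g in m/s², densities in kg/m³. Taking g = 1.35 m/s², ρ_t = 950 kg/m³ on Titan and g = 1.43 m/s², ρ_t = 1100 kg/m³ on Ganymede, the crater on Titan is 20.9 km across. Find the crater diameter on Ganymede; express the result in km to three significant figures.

The impactor-only factors (d, v, ρ_i) cancel in the ratio, leaving D_Ganymede/D_Titan = (g_Ganymede/g_Titan)^-0.19 · (ρ_t,Titan/ρ_t,Ganymede)^0.263.
(1.43/1.35)^-0.19 = 1.059^-0.19 = 0.9892
(950/1100)^0.263 = 0.8636^0.263 = 0.9622
Ratio = 0.9892 × 0.9622 = 0.9518
D_Ganymede = 0.9518 × 20.9 km = 19.9 km

D ≈ 19.9 km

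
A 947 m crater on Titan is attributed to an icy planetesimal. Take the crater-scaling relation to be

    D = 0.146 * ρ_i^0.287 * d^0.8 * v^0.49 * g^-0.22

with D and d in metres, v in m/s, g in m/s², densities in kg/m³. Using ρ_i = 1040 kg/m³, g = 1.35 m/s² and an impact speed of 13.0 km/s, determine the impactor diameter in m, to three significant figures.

d ≈ 15.8 m

Rearranging for d: d = [D / (0.146 · 1040^0.287 · 13000^0.49 · 1.35^-0.22)]^(1/0.8).
1040^0.287 = 7.343
13000^0.49 = 103.7
1.35^-0.22 = 0.9361
Denominator = 0.146 × 7.343 × 103.7 × 0.9361 = 104.1
D / 104.1 = 947 / 104.1 = 9.097
d = 9.097^(1/0.8) = 9.097^1.25 = 15.80 m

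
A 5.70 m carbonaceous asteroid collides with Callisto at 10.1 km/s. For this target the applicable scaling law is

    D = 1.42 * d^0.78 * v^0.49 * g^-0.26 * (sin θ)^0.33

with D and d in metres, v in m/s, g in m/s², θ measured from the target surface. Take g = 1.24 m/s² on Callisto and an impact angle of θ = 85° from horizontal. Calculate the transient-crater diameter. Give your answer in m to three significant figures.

D ≈ 478 m

In SI units: v = 10100 m/s.
d^0.78 = 5.7^0.78 = 3.887
v^0.49 = 10100^0.49 = 91.65
g^-0.26 = 1.24^-0.26 = 0.9456
(sin 85°)^0.33 = 0.9962^0.33 = 0.9987
D = 1.42 × 3.887 × 91.65 × 0.9456 × 0.9987 = 477.7 m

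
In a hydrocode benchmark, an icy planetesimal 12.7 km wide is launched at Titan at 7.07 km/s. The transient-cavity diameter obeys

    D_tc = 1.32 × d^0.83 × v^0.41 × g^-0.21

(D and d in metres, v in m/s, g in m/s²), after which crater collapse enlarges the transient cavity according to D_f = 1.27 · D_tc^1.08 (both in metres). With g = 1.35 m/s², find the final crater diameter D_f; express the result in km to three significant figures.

D_f ≈ 387 km

In SI: d = 12700 m, v = 7070 m/s.
d^0.83 = 12700^0.83 = 2548
v^0.41 = 7070^0.41 = 37.87
g^-0.21 = 1.35^-0.21 = 0.9389
D_tc = 1.32 × 2548 × 37.87 × 0.9389 = 1.196 × 10^5 m
D_f = 1.27 × (1.196 × 10^5)^1.08 = 3.870 × 10^5 m
     = 387.0 km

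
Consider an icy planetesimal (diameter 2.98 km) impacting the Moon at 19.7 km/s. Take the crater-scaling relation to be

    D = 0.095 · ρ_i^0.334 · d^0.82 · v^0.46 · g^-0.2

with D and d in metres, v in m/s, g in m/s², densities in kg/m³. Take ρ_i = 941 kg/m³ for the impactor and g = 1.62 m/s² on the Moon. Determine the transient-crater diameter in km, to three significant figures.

D ≈ 56.7 km

In SI units: d = 2980 m, v = 19700 m/s.
ρ_i^0.334 = 941^0.334 = 9.844
d^0.82 = 2980^0.82 = 706.1
v^0.46 = 19700^0.46 = 94.50
g^-0.2 = 1.62^-0.2 = 0.9080
D = 0.095 × 9.844 × 706.1 × 94.50 × 0.9080 = 56660 m
   = 56.66 km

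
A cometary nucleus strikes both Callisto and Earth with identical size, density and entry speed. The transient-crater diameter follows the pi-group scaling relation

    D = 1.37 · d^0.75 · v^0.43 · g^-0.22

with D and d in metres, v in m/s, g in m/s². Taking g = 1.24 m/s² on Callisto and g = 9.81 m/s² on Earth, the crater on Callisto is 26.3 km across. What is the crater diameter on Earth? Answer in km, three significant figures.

All impactor-dependent factors cancel in the ratio, leaving D_Earth/D_Callisto = (g_Earth/g_Callisto)^-0.22.
(9.81/1.24)^-0.22 = 7.911^-0.22 = 0.6344
D_Earth = 0.6344 × 26.3 km = 16.7 km

D ≈ 16.7 km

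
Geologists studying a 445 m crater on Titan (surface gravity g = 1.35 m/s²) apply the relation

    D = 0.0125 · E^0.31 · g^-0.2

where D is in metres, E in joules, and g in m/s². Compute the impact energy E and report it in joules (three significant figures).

Rearranging: E = [D / (0.0125 · g^-0.2)]^(1/0.31).
g^-0.2 = 1.35^-0.2 = 0.9417
D / (0.0125 × 0.9417) = 445 / (0.01177) = 3.781 × 10^4
E = (3.781 × 10^4)^3.2258 = 5.840 × 10^14 J

E ≈ 5.84 × 10^14 J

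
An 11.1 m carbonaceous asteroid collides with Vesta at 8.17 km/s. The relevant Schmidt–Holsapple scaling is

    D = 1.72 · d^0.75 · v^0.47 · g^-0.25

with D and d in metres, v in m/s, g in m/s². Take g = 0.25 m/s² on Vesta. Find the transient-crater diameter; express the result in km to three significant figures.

In SI units: v = 8170 m/s.
d^0.75 = 11.1^0.75 = 6.081
v^0.47 = 8170^0.47 = 68.98
g^-0.25 = 0.25^-0.25 = 1.414
D = 1.72 × 6.081 × 68.98 × 1.414 = 1020 m
   = 1.020 km

D ≈ 1.02 km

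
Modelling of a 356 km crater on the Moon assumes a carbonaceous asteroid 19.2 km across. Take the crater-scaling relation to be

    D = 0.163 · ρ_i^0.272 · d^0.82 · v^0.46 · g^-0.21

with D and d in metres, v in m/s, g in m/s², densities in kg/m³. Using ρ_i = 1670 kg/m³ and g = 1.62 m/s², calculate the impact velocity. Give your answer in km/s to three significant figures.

Rearranging for v: v = [D / (0.163 · 1670^0.272 · 19200^0.82 · 1.62^-0.21)]^(1/0.46).
D = 356000 m.
1670^0.272 = 7.526
19200^0.82 = 3253
1.62^-0.21 = 0.9037
Denominator = 0.163 × 7.526 × 3253 × 0.9037 = 3606
D / 3606 = 356000 / 3606 = 98.72
v = 98.72^(1/0.46) = 98.72^2.1739 = 21659 m/s

v ≈ 21.7 km/s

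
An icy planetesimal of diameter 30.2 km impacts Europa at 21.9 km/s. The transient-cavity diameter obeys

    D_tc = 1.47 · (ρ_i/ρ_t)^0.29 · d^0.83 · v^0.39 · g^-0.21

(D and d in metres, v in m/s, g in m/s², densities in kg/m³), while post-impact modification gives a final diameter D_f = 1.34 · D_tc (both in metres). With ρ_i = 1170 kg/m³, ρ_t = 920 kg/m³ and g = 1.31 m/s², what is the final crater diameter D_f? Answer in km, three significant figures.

D_f ≈ 514 km

In SI: d = 30200 m, v = 21900 m/s.
(ρ_i/ρ_t)^0.29 = (1170/920)^0.29 = 1.072
d^0.83 = 30200^0.83 = 5229
v^0.39 = 21900^0.39 = 49.29
g^-0.21 = 1.31^-0.21 = 0.9449
D_tc = 1.47 × 1.072 × 5229 × 49.29 × 0.9449 = 3.838 × 10^5 m
D_f = 1.34 × 3.838 × 10^5 = 5.143 × 10^5 m
     = 514.3 km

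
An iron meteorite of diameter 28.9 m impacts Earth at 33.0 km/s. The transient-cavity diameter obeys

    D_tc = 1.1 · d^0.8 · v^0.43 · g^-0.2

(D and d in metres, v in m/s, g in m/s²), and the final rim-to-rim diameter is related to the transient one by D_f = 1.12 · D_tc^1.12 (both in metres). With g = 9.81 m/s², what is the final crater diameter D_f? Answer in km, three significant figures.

v = 33000 m/s.
d^0.8 = 28.9^0.8 = 14.75
v^0.43 = 33000^0.43 = 87.69
g^-0.2 = 9.81^-0.2 = 0.6334
D_tc = 1.1 × 14.75 × 87.69 × 0.6334 = 901.2 m
D_f = 1.12 × (901.2)^1.12 = 2284 m
     = 2.284 km

D_f ≈ 2.28 km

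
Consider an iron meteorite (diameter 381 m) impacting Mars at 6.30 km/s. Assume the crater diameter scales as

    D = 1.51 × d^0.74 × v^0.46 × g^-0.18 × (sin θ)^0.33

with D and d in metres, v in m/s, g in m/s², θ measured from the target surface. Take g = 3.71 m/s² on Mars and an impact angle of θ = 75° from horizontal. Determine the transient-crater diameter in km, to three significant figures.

D ≈ 5.36 km

In SI units: v = 6300 m/s.
d^0.74 = 381^0.74 = 81.26
v^0.46 = 6300^0.46 = 55.94
g^-0.18 = 3.71^-0.18 = 0.7898
(sin 75°)^0.33 = 0.9659^0.33 = 0.9886
D = 1.51 × 81.26 × 55.94 × 0.7898 × 0.9886 = 5359 m
   = 5.359 km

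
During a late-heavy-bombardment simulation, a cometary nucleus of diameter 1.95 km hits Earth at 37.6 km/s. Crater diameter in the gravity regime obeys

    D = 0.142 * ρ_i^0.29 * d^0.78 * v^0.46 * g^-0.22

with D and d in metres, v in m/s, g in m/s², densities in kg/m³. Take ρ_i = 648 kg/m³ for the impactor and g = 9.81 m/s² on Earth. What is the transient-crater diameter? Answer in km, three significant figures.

In SI units: d = 1950 m, v = 37600 m/s.
ρ_i^0.29 = 648^0.29 = 6.537
d^0.78 = 1950^0.78 = 368.3
v^0.46 = 37600^0.46 = 127.2
g^-0.22 = 9.81^-0.22 = 0.6051
D = 0.142 × 6.537 × 368.3 × 127.2 × 0.6051 = 26314 m
   = 26.31 km

D ≈ 26.3 km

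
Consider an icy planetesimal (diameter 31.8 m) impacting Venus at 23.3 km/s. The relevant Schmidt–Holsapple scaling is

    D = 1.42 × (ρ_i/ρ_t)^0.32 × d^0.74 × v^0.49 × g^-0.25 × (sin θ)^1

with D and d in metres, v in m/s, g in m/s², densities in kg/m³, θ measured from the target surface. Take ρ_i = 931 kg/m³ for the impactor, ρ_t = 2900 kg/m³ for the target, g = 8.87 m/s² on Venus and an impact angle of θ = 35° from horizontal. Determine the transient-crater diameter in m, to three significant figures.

D ≈ 586 m

In SI units: v = 23300 m/s.
(ρ_i/ρ_t)^0.32 = (931/2900)^0.32 = 0.6952
d^0.74 = 31.8^0.74 = 12.94
v^0.49 = 23300^0.49 = 138.0
g^-0.25 = 8.87^-0.25 = 0.5795
(sin 35°)^1 = 0.5736^1 = 0.5736
D = 1.42 × 0.6952 × 12.94 × 138.0 × 0.5795 × 0.5736 = 586.0 m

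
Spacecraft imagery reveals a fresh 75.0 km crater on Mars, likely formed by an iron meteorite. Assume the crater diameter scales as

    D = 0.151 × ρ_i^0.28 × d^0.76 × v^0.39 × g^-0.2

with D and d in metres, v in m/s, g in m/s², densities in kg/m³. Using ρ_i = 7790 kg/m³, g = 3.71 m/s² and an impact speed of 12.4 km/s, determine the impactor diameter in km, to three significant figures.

Rearranging for d: d = [D / (0.151 · 7790^0.28 · 12400^0.39 · 3.71^-0.2)]^(1/0.76).
D = 75000 m.
7790^0.28 = 12.29
12400^0.39 = 39.49
3.71^-0.2 = 0.7694
Denominator = 0.151 × 12.29 × 39.49 × 0.7694 = 56.39
D / 56.39 = 75000 / 56.39 = 1330
d = 1330^(1/0.76) = 1330^1.3158 = 12893 m

d ≈ 12.9 km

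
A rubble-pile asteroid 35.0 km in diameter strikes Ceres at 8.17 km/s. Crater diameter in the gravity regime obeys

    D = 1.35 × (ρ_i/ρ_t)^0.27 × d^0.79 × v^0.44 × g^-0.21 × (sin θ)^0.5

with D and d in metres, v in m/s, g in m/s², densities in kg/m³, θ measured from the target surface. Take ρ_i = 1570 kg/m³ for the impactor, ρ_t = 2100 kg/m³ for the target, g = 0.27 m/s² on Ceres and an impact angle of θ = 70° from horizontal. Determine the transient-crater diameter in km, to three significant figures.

In SI units: d = 35000 m, v = 8170 m/s.
(ρ_i/ρ_t)^0.27 = (1570/2100)^0.27 = 0.9245
d^0.79 = 35000^0.79 = 3889
v^0.44 = 8170^0.44 = 52.65
g^-0.21 = 0.27^-0.21 = 1.316
(sin 70°)^0.5 = 0.9397^0.5 = 0.9694
D = 1.35 × 0.9245 × 3889 × 52.65 × 1.316 × 0.9694 = 3.260 × 10^5 m
   = 326.0 km

D ≈ 326 km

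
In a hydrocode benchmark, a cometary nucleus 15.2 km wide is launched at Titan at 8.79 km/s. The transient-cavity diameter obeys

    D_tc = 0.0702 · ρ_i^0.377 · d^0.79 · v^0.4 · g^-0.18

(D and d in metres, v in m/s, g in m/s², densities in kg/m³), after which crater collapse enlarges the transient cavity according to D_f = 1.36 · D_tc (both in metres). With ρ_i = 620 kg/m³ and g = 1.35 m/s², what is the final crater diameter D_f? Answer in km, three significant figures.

In SI: d = 15200 m, v = 8790 m/s.
ρ_i^0.377 = 620^0.377 = 11.29
d^0.79 = 15200^0.79 = 2012
v^0.4 = 8790^0.4 = 37.81
g^-0.18 = 1.35^-0.18 = 0.9474
D_tc = 0.0702 × 11.29 × 2012 × 37.81 × 0.9474 = 57120 m
D_f = 1.36 × 57120 = 77683 m
     = 77.68 km

D_f ≈ 77.7 km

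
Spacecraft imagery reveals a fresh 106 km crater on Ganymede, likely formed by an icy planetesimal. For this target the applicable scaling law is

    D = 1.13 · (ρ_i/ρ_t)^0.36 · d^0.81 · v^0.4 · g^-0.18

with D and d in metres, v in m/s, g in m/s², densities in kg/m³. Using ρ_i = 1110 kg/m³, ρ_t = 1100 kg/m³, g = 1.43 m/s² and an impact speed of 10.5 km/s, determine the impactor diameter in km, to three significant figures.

d ≈ 15.3 km

Rearranging for d: d = [D / (1.13 · (1110/1100)^0.36 · 10500^0.4 · 1.43^-0.18)]^(1/0.81).
D = 106000 m.
(1110/1100)^0.36 = 1.003
10500^0.4 = 40.60
1.43^-0.18 = 0.9376
Denominator = 1.13 × 1.003 × 40.60 × 0.9376 = 43.14
D / 43.14 = 106000 / 43.14 = 2457
d = 2457^(1/0.81) = 2457^1.2346 = 15339 m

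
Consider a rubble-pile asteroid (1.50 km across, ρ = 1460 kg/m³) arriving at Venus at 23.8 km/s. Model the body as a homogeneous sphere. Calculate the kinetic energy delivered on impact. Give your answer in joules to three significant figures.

d = 1500 m; v = 23800 m/s.
Mass m = (π/6) ρ d³ = (π/6) × 1460 × (1500)³ = 2.580 × 10^12 kg
E = ½ m v² = 0.5 × 2.580 × 10^12 × (23800)² = 7.307 × 10^20 J

E ≈ 7.31 × 10^20 J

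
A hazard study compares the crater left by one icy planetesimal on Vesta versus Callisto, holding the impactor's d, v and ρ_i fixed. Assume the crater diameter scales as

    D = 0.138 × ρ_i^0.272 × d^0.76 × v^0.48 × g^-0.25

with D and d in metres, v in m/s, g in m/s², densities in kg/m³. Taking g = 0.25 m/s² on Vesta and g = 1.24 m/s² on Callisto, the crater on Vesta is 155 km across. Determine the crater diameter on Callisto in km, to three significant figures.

All impactor-dependent factors cancel in the ratio, leaving D_Callisto/D_Vesta = (g_Callisto/g_Vesta)^-0.25.
(1.24/0.25)^-0.25 = 4.960^-0.25 = 0.6701
D_Callisto = 0.6701 × 155 km = 104 km

D ≈ 104 km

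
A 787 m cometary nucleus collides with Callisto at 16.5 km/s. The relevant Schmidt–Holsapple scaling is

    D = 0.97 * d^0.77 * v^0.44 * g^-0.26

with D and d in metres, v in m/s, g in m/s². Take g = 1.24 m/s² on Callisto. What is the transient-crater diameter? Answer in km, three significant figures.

In SI units: v = 16500 m/s.
d^0.77 = 787^0.77 = 169.8
v^0.44 = 16500^0.44 = 71.73
g^-0.26 = 1.24^-0.26 = 0.9456
D = 0.97 × 169.8 × 71.73 × 0.9456 = 11172 m
   = 11.17 km

D ≈ 11.2 km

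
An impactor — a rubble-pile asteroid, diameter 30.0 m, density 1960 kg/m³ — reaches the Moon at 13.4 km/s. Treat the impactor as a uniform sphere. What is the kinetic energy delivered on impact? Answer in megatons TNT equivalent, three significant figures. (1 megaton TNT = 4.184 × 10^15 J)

E ≈ 0.595 Mt TNT

v = 13400 m/s.
Mass m = (π/6) ρ d³ = (π/6) × 1960 × (30)³ = 2.771 × 10^7 kg
E = ½ m v² = 0.5 × 2.771 × 10^7 × (13400)² = 2.488 × 10^15 J
   = 2.488 × 10^15 / 4.184×10^15 = 0.5946 Mt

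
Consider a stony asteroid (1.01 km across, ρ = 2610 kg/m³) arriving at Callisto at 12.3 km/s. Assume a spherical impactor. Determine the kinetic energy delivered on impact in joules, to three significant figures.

d = 1010 m; v = 12300 m/s.
Mass m = (π/6) ρ d³ = (π/6) × 2610 × (1010)³ = 1.408 × 10^12 kg
E = ½ m v² = 0.5 × 1.408 × 10^12 × (12300)² = 1.065 × 10^20 J

E ≈ 1.07 × 10^20 J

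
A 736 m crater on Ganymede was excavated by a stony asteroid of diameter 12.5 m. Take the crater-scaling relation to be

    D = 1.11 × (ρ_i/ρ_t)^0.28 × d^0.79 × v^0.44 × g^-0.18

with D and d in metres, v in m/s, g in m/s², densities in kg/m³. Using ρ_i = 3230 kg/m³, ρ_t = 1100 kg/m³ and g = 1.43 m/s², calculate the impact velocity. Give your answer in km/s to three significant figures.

v ≈ 16.2 km/s

Rearranging for v: v = [D / (1.11 · (3230/1100)^0.28 · 12.5^0.79 · 1.43^-0.18)]^(1/0.44).
(3230/1100)^0.28 = 1.352
12.5^0.79 = 7.355
1.43^-0.18 = 0.9376
Denominator = 1.11 × 1.352 × 7.355 × 0.9376 = 10.35
D / 10.35 = 736 / 10.35 = 71.11
v = 71.11^(1/0.44) = 71.11^2.2727 = 16176 m/s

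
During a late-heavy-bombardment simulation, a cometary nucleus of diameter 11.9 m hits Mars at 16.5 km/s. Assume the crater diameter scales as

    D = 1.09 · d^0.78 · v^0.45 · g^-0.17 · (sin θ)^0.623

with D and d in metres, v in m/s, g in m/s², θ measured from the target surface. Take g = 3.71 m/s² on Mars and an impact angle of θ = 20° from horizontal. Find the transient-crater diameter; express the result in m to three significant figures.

In SI units: v = 16500 m/s.
d^0.78 = 11.9^0.78 = 6.901
v^0.45 = 16500^0.45 = 79.04
g^-0.17 = 3.71^-0.17 = 0.8002
(sin 20°)^0.623 = 0.3420^0.623 = 0.5125
D = 1.09 × 6.901 × 79.04 × 0.8002 × 0.5125 = 243.8 m

D ≈ 244 m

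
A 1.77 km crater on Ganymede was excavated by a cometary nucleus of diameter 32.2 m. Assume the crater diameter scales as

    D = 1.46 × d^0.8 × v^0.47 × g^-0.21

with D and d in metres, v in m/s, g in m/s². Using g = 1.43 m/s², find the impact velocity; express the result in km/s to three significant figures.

Rearranging for v: v = [D / (1.46 · 32.2^0.8 · 1.43^-0.21)]^(1/0.47).
D = 1770 m.
32.2^0.8 = 16.08
1.43^-0.21 = 0.9276
Denominator = 1.46 × 16.08 × 0.9276 = 21.78
D / 21.78 = 1770 / 21.78 = 81.27
v = 81.27^(1/0.47) = 81.27^2.1277 = 11581 m/s

v ≈ 11.6 km/s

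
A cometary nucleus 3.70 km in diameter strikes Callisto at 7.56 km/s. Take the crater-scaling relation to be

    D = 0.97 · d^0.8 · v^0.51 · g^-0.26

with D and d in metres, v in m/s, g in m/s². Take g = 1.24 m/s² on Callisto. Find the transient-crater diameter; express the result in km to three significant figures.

In SI units: d = 3700 m, v = 7560 m/s.
d^0.8 = 3700^0.8 = 715.4
v^0.51 = 7560^0.51 = 95.07
g^-0.26 = 1.24^-0.26 = 0.9456
D = 0.97 × 715.4 × 95.07 × 0.9456 = 62384 m
   = 62.38 km

D ≈ 62.4 km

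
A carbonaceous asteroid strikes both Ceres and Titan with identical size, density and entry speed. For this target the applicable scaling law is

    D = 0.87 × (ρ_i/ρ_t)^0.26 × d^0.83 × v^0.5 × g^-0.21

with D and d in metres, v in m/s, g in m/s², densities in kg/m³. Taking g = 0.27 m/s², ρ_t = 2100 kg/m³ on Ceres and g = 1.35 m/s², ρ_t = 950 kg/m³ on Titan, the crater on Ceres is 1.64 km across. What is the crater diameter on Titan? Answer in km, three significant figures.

D ≈ 1.44 km

The impactor-only factors (d, v, ρ_i) cancel in the ratio, leaving D_Titan/D_Ceres = (g_Titan/g_Ceres)^-0.21 · (ρ_t,Ceres/ρ_t,Titan)^0.26.
(1.35/0.27)^-0.21 = 5.000^-0.21 = 0.7132
(2100/950)^0.26 = 2.211^0.26 = 1.229
Ratio = 0.7132 × 1.229 = 0.8765
D_Titan = 0.8765 × 1.64 km = 1.44 km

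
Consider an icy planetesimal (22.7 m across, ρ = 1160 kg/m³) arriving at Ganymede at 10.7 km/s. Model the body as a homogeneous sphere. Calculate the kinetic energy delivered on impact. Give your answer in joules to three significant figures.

E ≈ 4.07 × 10^14 J

v = 10700 m/s.
Mass m = (π/6) ρ d³ = (π/6) × 1160 × (22.7)³ = 7.105 × 10^6 kg
E = ½ m v² = 0.5 × 7.105 × 10^6 × (10700)² = 4.067 × 10^14 J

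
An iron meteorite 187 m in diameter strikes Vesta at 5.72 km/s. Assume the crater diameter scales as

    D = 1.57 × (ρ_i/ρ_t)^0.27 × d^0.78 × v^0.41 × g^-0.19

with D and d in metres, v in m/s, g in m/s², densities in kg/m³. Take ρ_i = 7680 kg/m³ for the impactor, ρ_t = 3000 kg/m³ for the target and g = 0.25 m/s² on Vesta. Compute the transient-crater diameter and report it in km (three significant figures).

In SI units: v = 5720 m/s.
(ρ_i/ρ_t)^0.27 = (7680/3000)^0.27 = 1.289
d^0.78 = 187^0.78 = 59.16
v^0.41 = 5720^0.41 = 34.72
g^-0.19 = 0.25^-0.19 = 1.301
D = 1.57 × 1.289 × 59.16 × 34.72 × 1.301 = 5408 m
   = 5.408 km

D ≈ 5.41 km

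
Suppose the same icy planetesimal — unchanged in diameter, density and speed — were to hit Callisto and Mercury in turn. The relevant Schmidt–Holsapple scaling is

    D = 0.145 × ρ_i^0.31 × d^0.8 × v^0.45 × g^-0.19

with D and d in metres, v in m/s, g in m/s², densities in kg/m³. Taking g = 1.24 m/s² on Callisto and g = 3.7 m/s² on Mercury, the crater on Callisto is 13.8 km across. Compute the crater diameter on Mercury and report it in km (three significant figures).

D ≈ 11.2 km

All impactor-dependent factors cancel in the ratio, leaving D_Mercury/D_Callisto = (g_Mercury/g_Callisto)^-0.19.
(3.7/1.24)^-0.19 = 2.984^-0.19 = 0.8124
D_Mercury = 0.8124 × 13.8 km = 11.2 km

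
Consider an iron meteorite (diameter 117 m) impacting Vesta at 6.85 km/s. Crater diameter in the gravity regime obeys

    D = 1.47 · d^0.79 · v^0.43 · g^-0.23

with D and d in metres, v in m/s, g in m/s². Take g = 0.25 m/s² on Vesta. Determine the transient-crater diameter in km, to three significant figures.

In SI units: v = 6850 m/s.
d^0.79 = 117^0.79 = 43.04
v^0.43 = 6850^0.43 = 44.60
g^-0.23 = 0.25^-0.23 = 1.376
D = 1.47 × 43.04 × 44.60 × 1.376 = 3883 m
   = 3.883 km

D ≈ 3.88 km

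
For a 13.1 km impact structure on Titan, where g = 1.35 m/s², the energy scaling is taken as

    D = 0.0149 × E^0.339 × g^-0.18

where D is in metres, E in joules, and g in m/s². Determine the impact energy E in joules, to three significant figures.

Rearranging: E = [D / (0.0149 · g^-0.18)]^(1/0.339).
D = 13100 m.
g^-0.18 = 1.35^-0.18 = 0.9474
D / (0.0149 × 0.9474) = 13100 / (0.01412) = 9.278 × 10^5
E = (9.278 × 10^5)^2.9499 = 4.012 × 10^17 J

E ≈ 4.01 × 10^17 J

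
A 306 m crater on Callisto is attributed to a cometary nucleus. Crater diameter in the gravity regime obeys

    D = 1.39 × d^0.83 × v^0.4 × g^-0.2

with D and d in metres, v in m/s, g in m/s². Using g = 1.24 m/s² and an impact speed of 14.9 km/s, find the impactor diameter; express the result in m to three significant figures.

Rearranging for d: d = [D / (1.39 · 14900^0.4 · 1.24^-0.2)]^(1/0.83).
14900^0.4 = 46.70
1.24^-0.2 = 0.9579
Denominator = 1.39 × 46.70 × 0.9579 = 62.18
D / 62.18 = 306 / 62.18 = 4.921
d = 4.921^(1/0.83) = 4.921^1.2048 = 6.820 m

d ≈ 6.82 m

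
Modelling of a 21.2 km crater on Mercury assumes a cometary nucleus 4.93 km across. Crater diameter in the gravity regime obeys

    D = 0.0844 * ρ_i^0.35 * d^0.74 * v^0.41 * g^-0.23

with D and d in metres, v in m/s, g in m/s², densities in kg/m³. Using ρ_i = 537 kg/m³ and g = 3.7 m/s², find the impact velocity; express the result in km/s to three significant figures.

v ≈ 31.2 km/s

Rearranging for v: v = [D / (0.0844 · 537^0.35 · 4930^0.74 · 3.7^-0.23)]^(1/0.41).
D = 21200 m.
537^0.35 = 9.026
4930^0.74 = 540.4
3.7^-0.23 = 0.7401
Denominator = 0.0844 × 9.026 × 540.4 × 0.7401 = 304.7
D / 304.7 = 21200 / 304.7 = 69.58
v = 69.58^(1/0.41) = 69.58^2.439 = 31176 m/s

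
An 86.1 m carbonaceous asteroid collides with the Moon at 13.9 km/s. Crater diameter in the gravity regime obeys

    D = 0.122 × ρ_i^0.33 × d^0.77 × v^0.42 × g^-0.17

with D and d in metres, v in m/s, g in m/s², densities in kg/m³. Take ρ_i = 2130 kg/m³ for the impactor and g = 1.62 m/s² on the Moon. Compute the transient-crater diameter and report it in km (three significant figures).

D ≈ 2.39 km

In SI units: v = 13900 m/s.
ρ_i^0.33 = 2130^0.33 = 12.54
d^0.77 = 86.1^0.77 = 30.90
v^0.42 = 13900^0.42 = 54.96
g^-0.17 = 1.62^-0.17 = 0.9213
D = 0.122 × 12.54 × 30.90 × 54.96 × 0.9213 = 2394 m
   = 2.394 km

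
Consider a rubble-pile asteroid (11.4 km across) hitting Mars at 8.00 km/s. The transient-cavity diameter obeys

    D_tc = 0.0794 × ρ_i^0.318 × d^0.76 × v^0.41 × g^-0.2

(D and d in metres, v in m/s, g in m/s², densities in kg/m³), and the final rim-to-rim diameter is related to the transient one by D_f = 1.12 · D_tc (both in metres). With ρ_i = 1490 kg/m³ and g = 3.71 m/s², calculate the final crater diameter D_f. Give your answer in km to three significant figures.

D_f ≈ 33.7 km

In SI: d = 11400 m, v = 8000 m/s.
ρ_i^0.318 = 1490^0.318 = 10.21
d^0.76 = 11400^0.76 = 1211
v^0.41 = 8000^0.41 = 39.84
g^-0.2 = 3.71^-0.2 = 0.7694
D_tc = 0.0794 × 10.21 × 1211 × 39.84 × 0.7694 = 30090 m
D_f = 1.12 × 30090 = 33701 m
     = 33.70 km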